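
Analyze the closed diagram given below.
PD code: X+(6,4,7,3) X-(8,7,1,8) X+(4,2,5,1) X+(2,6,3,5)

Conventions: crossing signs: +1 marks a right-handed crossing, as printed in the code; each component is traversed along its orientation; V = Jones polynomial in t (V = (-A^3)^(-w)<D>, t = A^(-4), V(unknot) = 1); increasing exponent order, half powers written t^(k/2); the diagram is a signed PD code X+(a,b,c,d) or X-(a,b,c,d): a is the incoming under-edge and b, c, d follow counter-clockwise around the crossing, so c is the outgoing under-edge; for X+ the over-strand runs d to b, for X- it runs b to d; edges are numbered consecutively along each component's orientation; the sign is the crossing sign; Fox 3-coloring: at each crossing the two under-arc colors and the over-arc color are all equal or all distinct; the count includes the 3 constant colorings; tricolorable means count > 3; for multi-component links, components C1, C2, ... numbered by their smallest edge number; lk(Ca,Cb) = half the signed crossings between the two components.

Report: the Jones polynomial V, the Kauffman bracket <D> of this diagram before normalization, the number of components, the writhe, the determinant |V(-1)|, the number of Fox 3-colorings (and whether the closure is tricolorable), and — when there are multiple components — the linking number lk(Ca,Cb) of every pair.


Jones polynomial: V(t) = t + t^3 - t^4
<D> = -A^-10 + A^-6 + A^2; writhe +2
components 1, writhe +2 (4 crossings)
3-colorings: 9 of 3^4, det 3 — tricolorable
note: w = +2 (over 4 crossings) is diagram-only; (-A^3)^(-2) removes it from V


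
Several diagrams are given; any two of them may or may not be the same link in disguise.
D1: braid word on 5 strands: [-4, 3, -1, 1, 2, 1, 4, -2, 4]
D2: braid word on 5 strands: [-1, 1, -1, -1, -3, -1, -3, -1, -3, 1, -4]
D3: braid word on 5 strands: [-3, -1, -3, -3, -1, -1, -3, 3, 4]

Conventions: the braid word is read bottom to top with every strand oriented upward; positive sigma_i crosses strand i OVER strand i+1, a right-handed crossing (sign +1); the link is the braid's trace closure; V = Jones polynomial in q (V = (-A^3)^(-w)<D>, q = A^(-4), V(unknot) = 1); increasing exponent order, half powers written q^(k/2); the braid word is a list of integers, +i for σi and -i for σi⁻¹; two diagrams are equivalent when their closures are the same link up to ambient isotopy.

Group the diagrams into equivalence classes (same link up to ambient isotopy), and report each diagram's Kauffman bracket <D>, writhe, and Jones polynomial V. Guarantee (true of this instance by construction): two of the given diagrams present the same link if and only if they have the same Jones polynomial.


equivalence classes: {D1} | {D2, D3}
D1 (bracket A^7 + A^11; 9 crossings at w = +3): V = -q^(-1/2) - q^(1/2)
V(D2) = -q^(-17/2) + q^(-15/2) + q^(-13/2) + q^(-11/2) - 2q^(-7/2) - q^(-5/2) - q^(-3/2)  (w -7, c 11, <D> = A^-15 + A^-11 + 2A^-7 - A - A^5 - A^9 + A^13)
D3 (bracket A^-9 + A^-5 + 2A^-1 - A^7 - A^11 - A^15 + A^19; 9 crossings at w = -5): V = -q^(-17/2) + q^(-15/2) + q^(-13/2) + q^(-11/2) - 2q^(-7/2) - q^(-5/2) - q^(-3/2)
key observation: comparing 3 Jones polynomials yields 2 groups


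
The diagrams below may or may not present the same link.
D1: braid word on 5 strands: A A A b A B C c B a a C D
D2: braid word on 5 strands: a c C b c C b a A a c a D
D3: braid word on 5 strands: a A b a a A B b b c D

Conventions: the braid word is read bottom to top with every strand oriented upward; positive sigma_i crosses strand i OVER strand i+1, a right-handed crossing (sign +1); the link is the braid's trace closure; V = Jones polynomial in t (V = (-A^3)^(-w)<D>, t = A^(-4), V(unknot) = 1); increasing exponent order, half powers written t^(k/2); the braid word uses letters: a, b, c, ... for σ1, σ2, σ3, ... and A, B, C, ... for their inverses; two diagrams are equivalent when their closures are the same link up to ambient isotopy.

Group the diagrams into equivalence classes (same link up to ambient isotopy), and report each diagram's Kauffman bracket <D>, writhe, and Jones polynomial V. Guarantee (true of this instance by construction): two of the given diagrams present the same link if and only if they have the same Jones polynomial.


grouping into links: {D1} | {D2} | {D3}
V(D1) = -t^(-9/2) - t^(-5/2) + t^(-3/2) - t^(-1/2)  (w -5, c 13, <D> = A^-13 - A^-9 + A^-5 + A^3)
D2 (bracket -A^-11 + A^-7 - A^-3 + 2A + A^9; 13 crossings at w = +5): V = -t^(3/2) - 2t^(7/2) + t^(9/2) - t^(11/2) + t^(13/2)
D3 (bracket A^-1 + A^7; 11 crossings at w = +3): V = -t^(1/2) - t^(5/2)
why: 3 values of V(t) split the 3 diagrams


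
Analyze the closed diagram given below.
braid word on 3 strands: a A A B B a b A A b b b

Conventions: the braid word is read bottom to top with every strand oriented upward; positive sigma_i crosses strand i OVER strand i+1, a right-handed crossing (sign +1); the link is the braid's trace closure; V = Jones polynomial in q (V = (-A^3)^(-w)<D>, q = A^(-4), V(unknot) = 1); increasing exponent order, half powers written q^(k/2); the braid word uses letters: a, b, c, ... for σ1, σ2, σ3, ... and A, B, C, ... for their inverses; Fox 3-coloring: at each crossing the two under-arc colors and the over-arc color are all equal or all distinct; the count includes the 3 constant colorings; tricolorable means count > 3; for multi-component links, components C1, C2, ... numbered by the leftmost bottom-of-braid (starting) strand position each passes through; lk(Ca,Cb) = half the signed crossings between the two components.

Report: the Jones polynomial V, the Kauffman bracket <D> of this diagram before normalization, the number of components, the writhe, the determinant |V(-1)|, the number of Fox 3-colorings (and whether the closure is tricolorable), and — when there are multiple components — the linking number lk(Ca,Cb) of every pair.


V = q^-4 - q^-3 + 2q^-2 - 2q^-1 + 4 - 2q + 2q^2 - q^3 + q^4
<D> = A^-16 - A^-12 + 2A^-8 - 2A^-4 + 4 - 2A^4 + 2A^8 - A^12 + A^16 (w = 0)
3 components over 12 crossings, w = 0
lk(C1,C2): 0
lk(C1,C3) = -2
linking number lk(C2,C3) = +2
3 Fox colorings among 3^12, |V(-1)| = 16: not tricolorable
why: the 3 component pairs carry total linking 0


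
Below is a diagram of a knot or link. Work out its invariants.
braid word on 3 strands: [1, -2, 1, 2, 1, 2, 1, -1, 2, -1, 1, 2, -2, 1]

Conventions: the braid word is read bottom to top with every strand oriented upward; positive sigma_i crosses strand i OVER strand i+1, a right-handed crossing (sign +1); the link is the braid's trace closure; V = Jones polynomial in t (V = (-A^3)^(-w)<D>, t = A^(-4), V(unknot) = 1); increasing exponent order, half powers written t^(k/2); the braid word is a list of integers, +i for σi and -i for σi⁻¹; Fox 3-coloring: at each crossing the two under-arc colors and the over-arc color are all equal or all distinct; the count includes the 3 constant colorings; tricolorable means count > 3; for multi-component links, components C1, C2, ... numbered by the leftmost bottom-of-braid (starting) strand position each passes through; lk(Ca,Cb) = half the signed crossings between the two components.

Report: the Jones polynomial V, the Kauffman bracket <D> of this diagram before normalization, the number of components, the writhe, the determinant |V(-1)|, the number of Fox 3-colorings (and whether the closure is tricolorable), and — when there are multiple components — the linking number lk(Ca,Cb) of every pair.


Jones polynomial: V(t) = t^2 + 2t^4 - 2t^5 + t^6 - 2t^7 + t^8
<D> = A^-14 - 2A^-10 + A^-6 - 2A^-2 + 2A^2 + A^10; writhe +6
components 1, writhe +6 (14 crossings)
3-colorings: 27 of 3^14, det 9 — tricolorable
note: w = +6 shifts under R1 moves; the (-A^3)^(-6) factor cancels that in V


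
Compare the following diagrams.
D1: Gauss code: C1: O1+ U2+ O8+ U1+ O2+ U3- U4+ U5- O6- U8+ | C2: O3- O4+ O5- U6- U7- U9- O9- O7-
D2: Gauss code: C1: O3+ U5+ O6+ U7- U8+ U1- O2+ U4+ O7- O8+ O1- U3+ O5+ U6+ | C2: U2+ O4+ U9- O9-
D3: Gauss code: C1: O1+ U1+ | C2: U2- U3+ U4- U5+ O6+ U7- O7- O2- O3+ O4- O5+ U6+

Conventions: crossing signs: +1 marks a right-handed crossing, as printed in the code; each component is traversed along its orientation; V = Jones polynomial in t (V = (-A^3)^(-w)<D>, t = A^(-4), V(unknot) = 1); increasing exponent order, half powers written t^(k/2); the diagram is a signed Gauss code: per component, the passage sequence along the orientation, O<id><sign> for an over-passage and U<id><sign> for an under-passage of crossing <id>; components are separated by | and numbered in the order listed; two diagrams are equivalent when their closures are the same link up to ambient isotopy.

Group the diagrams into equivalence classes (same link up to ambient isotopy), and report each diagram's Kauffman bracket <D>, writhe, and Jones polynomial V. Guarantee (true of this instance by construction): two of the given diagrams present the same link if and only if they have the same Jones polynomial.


equivalence classes: {D1} | {D2} | {D3}
D1 (bracket -A^-17 + A^-13 - A^-9 + 2A^-5 + A^3; 9 crossings at w = -1): V = -t^(-3/2) - 2t^(1/2) + t^(3/2) - t^(5/2) + t^(7/2)
D2 (bracket -A^-17 + A^-13 - A^-9 + 2A^-5 + A^3; 9 crossings at w = +3): V = -t^(3/2) - 2t^(7/2) + t^(9/2) - t^(11/2) + t^(13/2)
V(D3) = -t^(-1/2) - t^(1/2)  [7 crossings, <D> = A + A^5, w = +1]
key observation: comparing 3 Jones polynomials yields 3 groups


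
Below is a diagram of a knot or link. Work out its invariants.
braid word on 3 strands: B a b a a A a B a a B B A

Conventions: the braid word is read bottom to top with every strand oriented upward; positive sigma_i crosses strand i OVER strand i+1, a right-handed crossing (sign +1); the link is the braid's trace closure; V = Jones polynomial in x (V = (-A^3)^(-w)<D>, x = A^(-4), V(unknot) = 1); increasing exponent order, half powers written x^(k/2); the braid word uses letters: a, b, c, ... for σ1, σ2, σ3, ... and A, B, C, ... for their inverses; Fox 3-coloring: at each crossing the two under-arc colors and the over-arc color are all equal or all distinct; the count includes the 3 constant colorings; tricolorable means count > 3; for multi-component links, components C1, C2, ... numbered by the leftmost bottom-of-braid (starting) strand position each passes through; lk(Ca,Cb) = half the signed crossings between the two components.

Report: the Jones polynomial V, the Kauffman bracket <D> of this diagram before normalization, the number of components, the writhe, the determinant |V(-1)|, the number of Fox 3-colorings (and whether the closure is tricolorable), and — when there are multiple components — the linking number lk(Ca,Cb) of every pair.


V = -x^(-3/2) + x^(-1/2) - 2x^(1/2) + x^(3/2) - 2x^(5/2) + x^(7/2)
<D> = -A^-11 + 2A^-7 - A^-3 + 2A - A^5 + A^9 (w = +1)
2 components over 13 crossings, w = +1
lk(C1,C2): 0
3 Fox colorings among 3^13, |V(-1)| = 8: not tricolorable
why: span 5 respects span(V) <= c + mu - 1 = 14 for this 2-component diagram


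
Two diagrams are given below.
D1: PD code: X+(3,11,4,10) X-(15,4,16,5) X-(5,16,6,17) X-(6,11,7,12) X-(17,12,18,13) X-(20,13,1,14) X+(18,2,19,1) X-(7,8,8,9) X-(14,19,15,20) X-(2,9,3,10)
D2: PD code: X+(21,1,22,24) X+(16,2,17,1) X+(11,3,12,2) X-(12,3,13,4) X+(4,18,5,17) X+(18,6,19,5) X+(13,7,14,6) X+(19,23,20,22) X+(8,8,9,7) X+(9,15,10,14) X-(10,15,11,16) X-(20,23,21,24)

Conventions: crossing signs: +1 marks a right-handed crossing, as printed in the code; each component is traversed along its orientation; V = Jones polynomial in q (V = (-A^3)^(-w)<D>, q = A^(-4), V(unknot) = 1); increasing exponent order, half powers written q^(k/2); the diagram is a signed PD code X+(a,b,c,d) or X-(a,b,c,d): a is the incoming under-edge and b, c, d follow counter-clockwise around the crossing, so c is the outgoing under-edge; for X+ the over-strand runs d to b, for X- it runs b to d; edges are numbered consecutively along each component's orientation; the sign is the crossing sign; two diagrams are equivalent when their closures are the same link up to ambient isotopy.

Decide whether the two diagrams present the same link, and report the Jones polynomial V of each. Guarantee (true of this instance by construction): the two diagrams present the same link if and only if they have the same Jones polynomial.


same link: no
V(D1) = -q^-6 + q^-5 - q^-4 + 2q^-3 - q^-2 + q^-1  [10 crossings, <D> = A^-14 - A^-10 + 2A^-6 - A^-2 + A^2 - A^6, w = -6]
D2 (bracket -A^2 + A^6 + A^14; 12 crossings at w = +6): V = q + q^3 - q^4
note: V(q) takes 2 values over 2 diagrams, fixing the grouping


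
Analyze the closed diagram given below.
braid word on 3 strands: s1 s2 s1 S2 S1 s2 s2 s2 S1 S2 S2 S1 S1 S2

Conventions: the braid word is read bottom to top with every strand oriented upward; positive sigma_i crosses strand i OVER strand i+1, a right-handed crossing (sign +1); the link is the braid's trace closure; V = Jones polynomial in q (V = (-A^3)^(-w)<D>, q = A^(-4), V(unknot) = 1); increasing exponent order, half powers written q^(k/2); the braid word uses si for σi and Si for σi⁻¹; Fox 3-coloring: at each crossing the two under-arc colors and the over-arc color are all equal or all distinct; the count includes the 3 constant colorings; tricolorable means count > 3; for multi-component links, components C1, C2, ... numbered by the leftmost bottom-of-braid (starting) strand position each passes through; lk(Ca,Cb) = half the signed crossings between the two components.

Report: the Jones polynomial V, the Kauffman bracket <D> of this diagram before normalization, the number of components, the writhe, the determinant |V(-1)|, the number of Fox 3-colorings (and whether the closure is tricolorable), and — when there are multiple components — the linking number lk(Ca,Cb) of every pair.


V = -q^-5 + q^-4 - q^-3 + 2q^-2 - q^-1 + 2 - q
<D> = -A^-10 + 2A^-6 - A^-2 + 2A^2 - A^6 + A^10 - A^14 (w = -2)
1 component over 14 crossings, w = -2
9 Fox colorings among 3^14, |V(-1)| = 9: tricolorable
why: w = -2 shifts under R1 moves; the (-A^3)^(2) factor cancels that in V


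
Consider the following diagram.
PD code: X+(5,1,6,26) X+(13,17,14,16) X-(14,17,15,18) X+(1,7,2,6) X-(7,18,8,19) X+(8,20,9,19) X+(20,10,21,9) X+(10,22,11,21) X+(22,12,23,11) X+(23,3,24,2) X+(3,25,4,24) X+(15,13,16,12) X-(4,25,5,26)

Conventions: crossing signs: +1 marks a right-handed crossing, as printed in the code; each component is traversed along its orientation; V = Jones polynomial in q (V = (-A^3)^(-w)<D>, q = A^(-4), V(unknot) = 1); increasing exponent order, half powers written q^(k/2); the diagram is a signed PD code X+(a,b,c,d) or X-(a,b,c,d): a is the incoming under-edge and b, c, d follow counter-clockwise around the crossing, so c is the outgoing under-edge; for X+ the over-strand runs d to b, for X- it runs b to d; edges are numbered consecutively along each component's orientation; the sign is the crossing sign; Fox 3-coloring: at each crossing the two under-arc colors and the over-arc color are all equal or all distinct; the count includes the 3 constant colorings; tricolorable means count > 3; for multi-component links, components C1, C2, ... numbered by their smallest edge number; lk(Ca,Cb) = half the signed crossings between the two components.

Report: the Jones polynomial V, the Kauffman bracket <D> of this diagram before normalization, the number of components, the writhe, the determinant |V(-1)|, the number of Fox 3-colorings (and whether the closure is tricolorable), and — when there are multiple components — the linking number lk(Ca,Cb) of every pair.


V(q) = q^2 + 2q^4 - 2q^5 + q^6 - 2q^7 + q^8
bracket: -A^-11 + 2A^-7 - A^-3 + 2A - 2A^5 - A^13, w = +7
1 component, writhe +7, over 13 crossings
det 9, colorings 27 of 3^13 — tricolorable
observation: the span of V is 6, forcing >= 6 crossings in any diagram


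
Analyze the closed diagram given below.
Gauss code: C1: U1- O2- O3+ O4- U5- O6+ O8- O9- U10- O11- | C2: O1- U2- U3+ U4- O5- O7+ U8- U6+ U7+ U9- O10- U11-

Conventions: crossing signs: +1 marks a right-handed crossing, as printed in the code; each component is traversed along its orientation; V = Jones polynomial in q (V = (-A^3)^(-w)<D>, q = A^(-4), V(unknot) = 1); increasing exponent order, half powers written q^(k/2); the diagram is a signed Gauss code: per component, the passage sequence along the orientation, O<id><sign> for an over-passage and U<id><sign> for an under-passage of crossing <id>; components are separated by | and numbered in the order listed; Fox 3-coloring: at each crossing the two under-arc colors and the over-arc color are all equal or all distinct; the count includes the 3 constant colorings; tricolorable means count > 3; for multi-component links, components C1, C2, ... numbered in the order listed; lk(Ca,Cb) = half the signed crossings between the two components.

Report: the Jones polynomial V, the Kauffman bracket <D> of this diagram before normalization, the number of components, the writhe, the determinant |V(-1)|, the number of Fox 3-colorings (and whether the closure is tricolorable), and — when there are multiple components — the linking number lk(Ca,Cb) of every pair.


V = -q^(-17/2) + q^(-15/2) - q^(-13/2) + q^(-11/2) - q^(-9/2) - q^(-5/2)
<D> = A^-5 + A^3 - A^7 + A^11 - A^15 + A^19 (w = -5)
2 components over 11 crossings, w = -5
lk(C1,C2): -3
9 Fox colorings among 3^11, |V(-1)| = 6: tricolorable
why: summing lk over 1 pair gives -3


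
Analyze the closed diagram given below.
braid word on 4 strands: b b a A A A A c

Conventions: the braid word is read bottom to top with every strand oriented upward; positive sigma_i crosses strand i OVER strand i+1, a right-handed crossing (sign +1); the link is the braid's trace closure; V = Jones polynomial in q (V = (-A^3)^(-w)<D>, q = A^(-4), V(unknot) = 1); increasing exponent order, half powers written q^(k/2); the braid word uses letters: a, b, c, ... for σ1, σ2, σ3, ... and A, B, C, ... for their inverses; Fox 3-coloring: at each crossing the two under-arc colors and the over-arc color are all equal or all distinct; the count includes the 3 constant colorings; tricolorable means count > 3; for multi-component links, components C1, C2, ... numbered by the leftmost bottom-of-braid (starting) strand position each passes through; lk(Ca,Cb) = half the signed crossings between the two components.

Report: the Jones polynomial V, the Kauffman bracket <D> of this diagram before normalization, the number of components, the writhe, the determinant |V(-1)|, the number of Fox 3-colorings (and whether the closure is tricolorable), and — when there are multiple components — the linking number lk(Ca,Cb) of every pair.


Jones polynomial: V(q) = q^(-7/2) - q^(-5/2) + q^(-3/2) - 2q^(-1/2) - q^(3/2)
<D> = -A^-6 - 2A^2 + A^6 - A^10 + A^14; writhe 0
components 2, writhe 0 (8 crossings)
linking number lk(C1,C2) = +1
3-colorings: 9 of 3^8, det 6 — tricolorable
note: the span of V is 5, within the link bound 8 + 2 - 1


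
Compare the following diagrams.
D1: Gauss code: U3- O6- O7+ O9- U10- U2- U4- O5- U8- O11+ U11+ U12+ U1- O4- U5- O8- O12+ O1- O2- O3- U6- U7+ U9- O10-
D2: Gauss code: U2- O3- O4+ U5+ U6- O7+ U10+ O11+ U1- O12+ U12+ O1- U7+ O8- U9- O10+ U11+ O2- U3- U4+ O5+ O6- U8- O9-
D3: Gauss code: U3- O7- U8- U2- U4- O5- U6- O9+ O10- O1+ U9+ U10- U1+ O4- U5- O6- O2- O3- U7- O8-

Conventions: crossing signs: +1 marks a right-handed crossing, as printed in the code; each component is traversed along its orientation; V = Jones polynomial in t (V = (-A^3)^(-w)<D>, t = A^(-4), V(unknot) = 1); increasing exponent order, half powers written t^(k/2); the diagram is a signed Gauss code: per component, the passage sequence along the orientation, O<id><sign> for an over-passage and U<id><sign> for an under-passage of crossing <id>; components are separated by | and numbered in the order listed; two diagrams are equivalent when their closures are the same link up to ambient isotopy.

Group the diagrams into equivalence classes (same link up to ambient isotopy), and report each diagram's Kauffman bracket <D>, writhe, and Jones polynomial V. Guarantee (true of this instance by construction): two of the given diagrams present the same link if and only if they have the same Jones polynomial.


equivalence classes: {D1, D3} | {D2}
D1 (bracket A^-10 + 2A^-2 - 2A^2 + A^6 - 2A^10 + A^14; 12 crossings at w = -6): V = t^-8 - 2t^-7 + t^-6 - 2t^-5 + 2t^-4 + t^-2
V(D2) = -t^-3 + 2t^-2 - 2t^-1 + 3 - 2t + 2t^2 - t^3  [12 crossings, <D> = -A^-12 + 2A^-8 - 2A^-4 + 3 - 2A^4 + 2A^8 - A^12, w = 0]
D3 (bracket A^-10 + 2A^-2 - 2A^2 + A^6 - 2A^10 + A^14; 10 crossings at w = -6): V = t^-8 - 2t^-7 + t^-6 - 2t^-5 + 2t^-4 + t^-2
key observation: V(t) takes 2 values over 3 diagrams, fixing the grouping


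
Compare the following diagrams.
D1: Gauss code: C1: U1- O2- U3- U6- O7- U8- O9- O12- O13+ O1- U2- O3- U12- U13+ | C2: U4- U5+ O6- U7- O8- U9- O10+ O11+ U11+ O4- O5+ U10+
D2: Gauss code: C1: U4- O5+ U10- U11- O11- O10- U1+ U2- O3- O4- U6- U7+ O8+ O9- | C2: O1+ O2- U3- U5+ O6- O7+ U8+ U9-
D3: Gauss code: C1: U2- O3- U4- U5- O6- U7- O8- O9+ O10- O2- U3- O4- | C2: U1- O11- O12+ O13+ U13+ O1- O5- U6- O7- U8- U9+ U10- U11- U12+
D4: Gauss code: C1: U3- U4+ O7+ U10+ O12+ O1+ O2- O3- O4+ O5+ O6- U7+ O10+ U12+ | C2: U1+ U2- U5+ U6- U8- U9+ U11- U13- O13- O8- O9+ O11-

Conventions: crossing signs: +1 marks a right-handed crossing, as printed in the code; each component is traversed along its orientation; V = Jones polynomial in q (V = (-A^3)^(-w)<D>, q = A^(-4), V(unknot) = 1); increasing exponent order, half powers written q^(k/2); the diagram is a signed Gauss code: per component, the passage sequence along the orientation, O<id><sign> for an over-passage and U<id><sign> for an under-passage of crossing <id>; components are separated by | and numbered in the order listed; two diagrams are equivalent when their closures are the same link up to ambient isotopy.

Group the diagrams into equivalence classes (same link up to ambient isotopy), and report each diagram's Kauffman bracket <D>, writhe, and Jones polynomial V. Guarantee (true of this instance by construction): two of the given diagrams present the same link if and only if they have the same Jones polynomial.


grouping into links: {D1, D3} | {D2} | {D4}
V(D1) = q^(-19/2) - 2q^(-17/2) + 2q^(-15/2) - 2q^(-13/2) + 2q^(-11/2) - 2q^(-9/2) - q^(-5/2)  (w -5, c 13, <D> = A^-5 + 2A^3 - 2A^7 + 2A^11 - 2A^15 + 2A^19 - A^23)
V(D2) = -q^(-1/2) - q^(1/2)  (w -3, c 11, <D> = A^-11 + A^-7)
D3 (bracket A^-11 + 2A^-3 - 2A + 2A^5 - 2A^9 + 2A^13 - A^17; 13 crossings at w = -7): V = q^(-19/2) - 2q^(-17/2) + 2q^(-15/2) - 2q^(-13/2) + 2q^(-11/2) - 2q^(-9/2) - q^(-5/2)
V(D4) = -q^(1/2) - q^(3/2) - q^(5/2) + q^(9/2)  (w +1, c 13, <D> = -A^-15 + A^-7 + A^-3 + A)
why: comparing 4 Jones polynomials yields 3 groups


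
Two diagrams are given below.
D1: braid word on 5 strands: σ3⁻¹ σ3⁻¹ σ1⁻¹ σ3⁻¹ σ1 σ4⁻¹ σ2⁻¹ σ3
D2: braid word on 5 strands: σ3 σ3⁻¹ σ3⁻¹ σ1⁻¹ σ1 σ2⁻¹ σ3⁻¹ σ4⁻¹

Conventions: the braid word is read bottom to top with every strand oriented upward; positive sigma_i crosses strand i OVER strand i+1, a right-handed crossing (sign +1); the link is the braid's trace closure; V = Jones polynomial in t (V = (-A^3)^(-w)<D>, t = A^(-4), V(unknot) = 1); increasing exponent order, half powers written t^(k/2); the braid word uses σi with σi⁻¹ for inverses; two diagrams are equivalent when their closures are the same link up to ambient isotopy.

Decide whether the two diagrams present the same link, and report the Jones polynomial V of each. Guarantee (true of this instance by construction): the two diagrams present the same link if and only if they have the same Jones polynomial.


equivalent: yes
V(D1) = t^-3 + t^-2 + t^-1 + 1  (w -4, c 8, <D> = A^-12 + A^-8 + A^-4 + 1)
V(D2) = t^-3 + t^-2 + t^-1 + 1  (w -4, c 8, <D> = A^-12 + A^-8 + A^-4 + 1)
why: from 8 to 8 crossings by R-moves: one link, two diagrams


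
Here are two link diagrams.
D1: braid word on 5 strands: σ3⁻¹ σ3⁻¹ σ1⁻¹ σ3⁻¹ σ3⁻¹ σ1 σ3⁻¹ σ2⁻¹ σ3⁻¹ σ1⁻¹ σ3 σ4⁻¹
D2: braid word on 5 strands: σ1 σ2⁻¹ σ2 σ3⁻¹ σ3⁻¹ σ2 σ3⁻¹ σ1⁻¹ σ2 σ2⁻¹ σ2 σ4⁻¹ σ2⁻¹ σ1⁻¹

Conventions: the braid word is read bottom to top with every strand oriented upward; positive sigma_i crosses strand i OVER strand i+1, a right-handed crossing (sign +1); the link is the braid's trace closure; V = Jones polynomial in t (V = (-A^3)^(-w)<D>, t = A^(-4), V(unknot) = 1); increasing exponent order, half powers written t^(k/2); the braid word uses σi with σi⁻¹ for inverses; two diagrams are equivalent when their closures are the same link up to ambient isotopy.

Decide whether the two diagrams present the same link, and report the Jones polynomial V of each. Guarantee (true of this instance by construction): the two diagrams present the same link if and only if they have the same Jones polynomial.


equivalent: no
D1 (bracket A^-16 + A^-8 - A^-4 + 1 - A^4; 12 crossings at w = -8): V = -t^-7 + t^-6 - t^-5 + t^-4 + t^-2
V(D2) = -t^-4 + t^-3 + t^-1  (w -4, c 14, <D> = A^-8 + 1 - A^4)
key observation: 2 classes among 2 diagrams; unequal V(t) rules out equality


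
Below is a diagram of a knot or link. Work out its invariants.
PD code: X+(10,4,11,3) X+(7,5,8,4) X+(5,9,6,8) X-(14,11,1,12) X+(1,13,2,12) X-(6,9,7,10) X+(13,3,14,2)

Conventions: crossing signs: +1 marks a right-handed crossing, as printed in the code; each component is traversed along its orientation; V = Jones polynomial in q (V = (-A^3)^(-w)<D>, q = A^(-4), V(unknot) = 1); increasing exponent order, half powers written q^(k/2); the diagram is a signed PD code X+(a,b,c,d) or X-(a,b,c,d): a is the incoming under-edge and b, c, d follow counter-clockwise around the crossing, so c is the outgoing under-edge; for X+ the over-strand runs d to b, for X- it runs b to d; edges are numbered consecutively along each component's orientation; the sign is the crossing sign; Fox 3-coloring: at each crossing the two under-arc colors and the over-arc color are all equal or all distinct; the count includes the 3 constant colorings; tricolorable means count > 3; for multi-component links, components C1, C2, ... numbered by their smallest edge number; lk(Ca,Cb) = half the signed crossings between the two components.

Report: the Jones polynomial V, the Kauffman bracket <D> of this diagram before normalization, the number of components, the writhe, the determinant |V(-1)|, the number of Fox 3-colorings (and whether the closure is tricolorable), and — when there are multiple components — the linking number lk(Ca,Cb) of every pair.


Jones polynomial: V(q) = 1
<D> = -A^9; writhe +3
components 1, writhe +3 (7 crossings)
3-colorings: 3 of 3^7, det 1 — not tricolorable
note: |V(-1)| = 1: so not tricolorable, since 3 does not divide 1


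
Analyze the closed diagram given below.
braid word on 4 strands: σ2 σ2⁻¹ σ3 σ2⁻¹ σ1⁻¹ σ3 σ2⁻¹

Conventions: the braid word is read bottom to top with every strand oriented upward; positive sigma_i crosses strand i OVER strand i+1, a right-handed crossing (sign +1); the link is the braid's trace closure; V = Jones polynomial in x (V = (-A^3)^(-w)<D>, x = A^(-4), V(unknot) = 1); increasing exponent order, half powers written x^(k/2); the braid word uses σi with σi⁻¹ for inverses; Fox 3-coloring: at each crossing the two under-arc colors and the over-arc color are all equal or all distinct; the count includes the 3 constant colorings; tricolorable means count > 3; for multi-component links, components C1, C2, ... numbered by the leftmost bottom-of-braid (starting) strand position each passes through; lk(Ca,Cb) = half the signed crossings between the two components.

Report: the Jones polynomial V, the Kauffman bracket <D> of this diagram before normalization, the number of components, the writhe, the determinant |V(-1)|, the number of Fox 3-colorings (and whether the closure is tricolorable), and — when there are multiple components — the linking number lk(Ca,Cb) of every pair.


V = x^-2 - x^-1 + 1 - x + x^2
<D> = -A^-11 + A^-7 - A^-3 + A - A^5 (w = -1)
1 component over 7 crossings, w = -1
3 Fox colorings among 3^7, |V(-1)| = 5: not tricolorable
why: the span of V is 4, forcing >= 4 crossings in any diagram


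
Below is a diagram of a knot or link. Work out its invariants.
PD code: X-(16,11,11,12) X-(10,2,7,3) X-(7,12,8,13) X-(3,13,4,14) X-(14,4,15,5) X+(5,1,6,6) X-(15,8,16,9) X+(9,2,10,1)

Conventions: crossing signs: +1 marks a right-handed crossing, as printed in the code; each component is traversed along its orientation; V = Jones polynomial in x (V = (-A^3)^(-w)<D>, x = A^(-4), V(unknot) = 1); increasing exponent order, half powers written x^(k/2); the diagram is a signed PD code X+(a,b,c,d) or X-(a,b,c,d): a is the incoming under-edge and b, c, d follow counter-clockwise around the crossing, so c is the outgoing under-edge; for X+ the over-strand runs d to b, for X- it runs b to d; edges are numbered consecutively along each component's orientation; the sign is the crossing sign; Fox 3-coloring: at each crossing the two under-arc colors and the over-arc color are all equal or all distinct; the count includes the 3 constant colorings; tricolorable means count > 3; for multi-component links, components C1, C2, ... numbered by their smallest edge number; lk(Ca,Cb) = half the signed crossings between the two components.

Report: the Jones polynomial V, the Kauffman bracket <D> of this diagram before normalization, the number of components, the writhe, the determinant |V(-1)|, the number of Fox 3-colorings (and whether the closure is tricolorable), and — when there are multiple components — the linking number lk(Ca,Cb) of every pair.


Jones polynomial: V(x) = x^-5 + 2x^-3 + x^-1
<D> = A^-8 + 2 + A^8; writhe -4
components 3, writhe -4 (8 crossings)
linking number lk(C1,C2) = 0
lk(C1,C3): -1
lk(C2,C3) = -1
3-colorings: 3 of 3^8, det 4 — not tricolorable
note: span 4 respects span(V) <= c + mu - 1 = 10 for this 3-component diagram


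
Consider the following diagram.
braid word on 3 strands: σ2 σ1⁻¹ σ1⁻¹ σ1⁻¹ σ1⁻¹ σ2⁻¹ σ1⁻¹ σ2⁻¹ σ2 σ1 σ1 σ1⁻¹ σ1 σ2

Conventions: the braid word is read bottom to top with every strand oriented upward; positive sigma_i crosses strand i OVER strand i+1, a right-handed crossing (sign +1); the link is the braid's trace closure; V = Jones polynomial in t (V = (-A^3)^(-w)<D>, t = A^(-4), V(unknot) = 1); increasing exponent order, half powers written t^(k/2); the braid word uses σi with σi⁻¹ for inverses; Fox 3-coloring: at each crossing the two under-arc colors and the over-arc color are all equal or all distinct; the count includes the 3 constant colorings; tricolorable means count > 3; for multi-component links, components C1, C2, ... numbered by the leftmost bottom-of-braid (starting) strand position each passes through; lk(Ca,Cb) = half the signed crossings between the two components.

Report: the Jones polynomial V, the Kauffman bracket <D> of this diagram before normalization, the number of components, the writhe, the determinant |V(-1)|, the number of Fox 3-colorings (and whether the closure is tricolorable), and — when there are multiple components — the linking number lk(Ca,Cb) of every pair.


V = t^-5 - 2t^-4 + 2t^-3 - 2t^-2 + 2t^-1 - 1 + t
<D> = A^-10 - A^-6 + 2A^-2 - 2A^2 + 2A^6 - 2A^10 + A^14 (w = -2)
1 component over 14 crossings, w = -2
3 Fox colorings among 3^14, |V(-1)| = 11: not tricolorable
why: w = -2 shifts under R1 moves; the (-A^3)^(2) factor cancels that in V


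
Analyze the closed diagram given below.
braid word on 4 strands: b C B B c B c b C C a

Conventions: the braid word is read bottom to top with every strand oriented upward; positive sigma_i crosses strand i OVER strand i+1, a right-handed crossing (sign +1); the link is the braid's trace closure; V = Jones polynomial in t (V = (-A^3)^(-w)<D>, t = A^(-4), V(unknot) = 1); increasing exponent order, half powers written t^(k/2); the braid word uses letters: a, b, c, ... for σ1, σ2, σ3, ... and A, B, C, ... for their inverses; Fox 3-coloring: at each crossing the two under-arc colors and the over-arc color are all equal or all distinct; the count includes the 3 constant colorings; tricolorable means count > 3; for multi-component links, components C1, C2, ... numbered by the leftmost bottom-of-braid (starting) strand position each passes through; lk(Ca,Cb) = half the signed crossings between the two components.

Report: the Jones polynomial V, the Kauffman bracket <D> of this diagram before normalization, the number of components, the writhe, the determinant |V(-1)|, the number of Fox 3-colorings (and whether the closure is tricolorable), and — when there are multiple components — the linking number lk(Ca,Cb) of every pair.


Jones polynomial: V(t) = -t^-6 + 2t^-5 - 3t^-4 + 4t^-3 - 4t^-2 + 4t^-1 - 2 + 2t - t^2
<D> = A^-11 - 2A^-7 + 2A^-3 - 4A + 4A^5 - 4A^9 + 3A^13 - 2A^17 + A^21; writhe -1
components 1, writhe -1 (11 crossings)
3-colorings: 3 of 3^11, det 23 — not tricolorable
note: V spans 8 powers of t: at least 8 crossings in any diagram


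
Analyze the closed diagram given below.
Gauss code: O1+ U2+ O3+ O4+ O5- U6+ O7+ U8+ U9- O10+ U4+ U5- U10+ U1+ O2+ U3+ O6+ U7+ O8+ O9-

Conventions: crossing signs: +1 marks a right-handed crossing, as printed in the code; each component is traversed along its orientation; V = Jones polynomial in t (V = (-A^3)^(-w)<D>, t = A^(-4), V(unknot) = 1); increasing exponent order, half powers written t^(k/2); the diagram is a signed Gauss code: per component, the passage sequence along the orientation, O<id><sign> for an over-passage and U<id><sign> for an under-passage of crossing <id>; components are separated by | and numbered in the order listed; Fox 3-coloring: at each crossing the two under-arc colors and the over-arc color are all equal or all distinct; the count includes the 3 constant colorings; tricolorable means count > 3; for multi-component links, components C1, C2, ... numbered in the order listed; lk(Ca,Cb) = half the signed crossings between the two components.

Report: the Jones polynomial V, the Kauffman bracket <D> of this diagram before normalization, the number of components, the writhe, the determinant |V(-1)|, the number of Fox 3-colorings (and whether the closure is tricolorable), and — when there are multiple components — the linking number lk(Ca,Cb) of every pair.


V = t^2 + t^4 - t^5 + t^6 - t^7
<D> = -A^-10 + A^-6 - A^-2 + A^2 + A^10 (w = +6)
1 component over 10 crossings, w = +6
3 Fox colorings among 3^10, |V(-1)| = 5: not tricolorable
why: det 5 = |V(-1)|; not divisible by 3, so not tricolorable


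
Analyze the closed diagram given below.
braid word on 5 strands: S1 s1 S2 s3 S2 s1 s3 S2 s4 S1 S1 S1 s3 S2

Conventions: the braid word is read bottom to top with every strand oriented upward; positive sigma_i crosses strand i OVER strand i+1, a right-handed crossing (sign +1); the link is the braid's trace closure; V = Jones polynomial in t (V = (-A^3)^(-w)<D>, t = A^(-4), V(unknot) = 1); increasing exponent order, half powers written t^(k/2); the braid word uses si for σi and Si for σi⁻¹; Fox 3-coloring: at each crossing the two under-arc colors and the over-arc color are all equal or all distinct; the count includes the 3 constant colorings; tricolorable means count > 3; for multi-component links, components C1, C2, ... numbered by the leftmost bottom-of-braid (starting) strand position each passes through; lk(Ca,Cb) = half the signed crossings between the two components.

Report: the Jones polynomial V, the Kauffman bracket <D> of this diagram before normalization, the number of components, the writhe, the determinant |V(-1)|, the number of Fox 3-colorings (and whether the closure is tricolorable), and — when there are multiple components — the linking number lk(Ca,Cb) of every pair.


V = -t^-8 + 4t^-7 - 8t^-6 + 11t^-5 - 14t^-4 + 15t^-3 - 13t^-2 + 11t^-1 - 6 + 3t - t^2
<D> = -A^-14 + 3A^-10 - 6A^-6 + 11A^-2 - 13A^2 + 15A^6 - 14A^10 + 11A^14 - 8A^18 + 4A^22 - A^26 (w = -2)
1 component over 14 crossings, w = -2
9 Fox colorings among 3^14, |V(-1)| = 87: tricolorable
why: free reduction leaves σ2⁻¹ σ3 σ2⁻¹ σ1 σ3 σ2⁻¹ σ4 σ1⁻¹ σ1⁻¹ σ1⁻¹ σ3 σ2⁻¹ of the original 14 letters


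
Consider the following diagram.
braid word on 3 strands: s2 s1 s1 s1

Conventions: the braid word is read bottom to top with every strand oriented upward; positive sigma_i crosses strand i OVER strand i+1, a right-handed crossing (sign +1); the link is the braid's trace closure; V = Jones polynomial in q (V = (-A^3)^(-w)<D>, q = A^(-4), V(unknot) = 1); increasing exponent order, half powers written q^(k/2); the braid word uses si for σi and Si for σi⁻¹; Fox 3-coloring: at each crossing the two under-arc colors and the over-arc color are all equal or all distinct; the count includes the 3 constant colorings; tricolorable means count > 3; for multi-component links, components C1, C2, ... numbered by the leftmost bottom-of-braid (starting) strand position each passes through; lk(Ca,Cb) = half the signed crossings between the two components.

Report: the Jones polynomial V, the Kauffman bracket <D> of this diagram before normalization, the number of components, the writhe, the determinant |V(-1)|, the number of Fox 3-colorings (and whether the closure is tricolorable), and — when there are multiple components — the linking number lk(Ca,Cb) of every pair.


Jones polynomial: V(q) = q + q^3 - q^4
<D> = -A^-4 + 1 + A^8; writhe +4
components 1, writhe +4 (4 crossings)
3-colorings: 9 of 3^4, det 3 — tricolorable
note: V spans 3 powers of q: at least 3 crossings in any diagram


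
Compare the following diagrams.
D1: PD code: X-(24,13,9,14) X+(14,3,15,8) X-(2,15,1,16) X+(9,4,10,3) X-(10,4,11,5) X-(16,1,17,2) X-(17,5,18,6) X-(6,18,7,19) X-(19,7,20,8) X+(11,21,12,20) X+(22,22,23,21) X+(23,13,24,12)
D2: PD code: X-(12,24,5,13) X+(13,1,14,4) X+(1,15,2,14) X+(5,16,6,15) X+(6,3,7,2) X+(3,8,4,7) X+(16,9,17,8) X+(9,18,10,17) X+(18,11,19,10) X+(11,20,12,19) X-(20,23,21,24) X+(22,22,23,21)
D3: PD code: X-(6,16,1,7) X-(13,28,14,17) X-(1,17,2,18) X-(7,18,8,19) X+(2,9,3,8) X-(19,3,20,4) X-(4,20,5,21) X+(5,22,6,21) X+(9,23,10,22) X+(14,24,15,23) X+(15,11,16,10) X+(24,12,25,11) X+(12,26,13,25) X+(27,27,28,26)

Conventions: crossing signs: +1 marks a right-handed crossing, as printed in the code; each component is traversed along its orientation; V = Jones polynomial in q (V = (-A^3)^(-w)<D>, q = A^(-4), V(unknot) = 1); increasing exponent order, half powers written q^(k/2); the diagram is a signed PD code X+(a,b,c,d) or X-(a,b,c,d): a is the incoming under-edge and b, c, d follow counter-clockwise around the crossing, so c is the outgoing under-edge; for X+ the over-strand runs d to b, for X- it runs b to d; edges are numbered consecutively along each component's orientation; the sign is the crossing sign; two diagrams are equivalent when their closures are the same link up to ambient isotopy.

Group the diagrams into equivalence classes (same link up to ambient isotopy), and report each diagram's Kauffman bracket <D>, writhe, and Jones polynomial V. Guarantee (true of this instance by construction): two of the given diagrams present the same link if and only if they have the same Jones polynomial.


classes: {D1} | {D2} | {D3}
V(D1) = q^-5 + 2q^-3 + q^-1  [12 crossings, <D> = A^-2 + 2A^6 + A^14, w = -2]
D2 (bracket A^-12 + A^-4 + A^4 + A^12; 12 crossings at w = +8): V = q^3 + q^5 + q^7 + q^9
D3 (bracket A^-2 + 2A^6 + A^14; 14 crossings at w = +2): V = q^-2 + 2 + q^2
note: V(q) takes 3 values over 3 diagrams, fixing the grouping


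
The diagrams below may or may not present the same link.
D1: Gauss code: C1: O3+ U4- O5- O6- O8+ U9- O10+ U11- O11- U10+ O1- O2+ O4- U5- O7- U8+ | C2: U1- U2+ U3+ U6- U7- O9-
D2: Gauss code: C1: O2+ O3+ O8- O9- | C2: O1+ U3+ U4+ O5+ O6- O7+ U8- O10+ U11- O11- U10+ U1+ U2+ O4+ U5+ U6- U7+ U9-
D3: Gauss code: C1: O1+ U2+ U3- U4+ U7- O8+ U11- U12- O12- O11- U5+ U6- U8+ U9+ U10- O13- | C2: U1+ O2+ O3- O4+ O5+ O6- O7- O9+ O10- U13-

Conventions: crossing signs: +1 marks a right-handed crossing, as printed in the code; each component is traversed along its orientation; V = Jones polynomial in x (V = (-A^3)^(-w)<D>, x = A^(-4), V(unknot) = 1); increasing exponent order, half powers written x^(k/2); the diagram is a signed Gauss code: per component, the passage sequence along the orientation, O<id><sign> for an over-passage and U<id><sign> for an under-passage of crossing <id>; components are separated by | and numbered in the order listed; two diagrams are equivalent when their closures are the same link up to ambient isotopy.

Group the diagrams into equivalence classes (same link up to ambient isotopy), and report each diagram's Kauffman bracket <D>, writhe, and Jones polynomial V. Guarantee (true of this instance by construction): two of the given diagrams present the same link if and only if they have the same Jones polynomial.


equivalence classes: {D1} | {D2} | {D3}
D1 (bracket A^-7 + A; 11 crossings at w = -3): V = -x^(-5/2) - x^(-1/2)
D2 (bracket -A^-9 + A^-1 + A^3 + A^7; 11 crossings at w = +3): V = -x^(1/2) - x^(3/2) - x^(5/2) + x^(9/2)
V(D3) = -x^(-1/2) - x^(1/2)  (w -1, c 13, <D> = A^-5 + A^-1)
observation: comparing 3 Jones polynomials yields 3 groups
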